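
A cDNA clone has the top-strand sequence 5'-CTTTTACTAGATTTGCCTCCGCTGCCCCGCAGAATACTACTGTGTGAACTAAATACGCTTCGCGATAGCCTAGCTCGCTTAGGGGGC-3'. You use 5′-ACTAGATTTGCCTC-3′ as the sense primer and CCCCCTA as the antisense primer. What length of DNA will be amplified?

The forward primer matches the template at positions 6–19.
Reverse complement of the reverse primer: TAGGGGG. This occurs on the top strand at positions 80–86.
Product length = (reverse-primer end) − (forward-primer start) + 1 = 86 − 6 + 1 = 81 bp.

81 bp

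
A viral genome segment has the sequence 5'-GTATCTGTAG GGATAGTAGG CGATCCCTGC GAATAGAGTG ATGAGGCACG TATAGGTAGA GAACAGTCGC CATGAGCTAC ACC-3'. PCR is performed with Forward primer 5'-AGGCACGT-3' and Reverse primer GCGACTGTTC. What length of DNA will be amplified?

27 bp

Scanning the template, AGGCACGT occurs at positions 44–51; this primer anneals to the bottom strand there with its 3' end pointing downstream.
Taking the reverse complement of GCGACTGTTC gives GAACAGTCGC, found at positions 61–70 on the template; the primer anneals here to the top strand with its 3' end pointing upstream.
Product length = (reverse-primer end) − (forward-primer start) + 1 = 70 − 44 + 1 = 27 bp.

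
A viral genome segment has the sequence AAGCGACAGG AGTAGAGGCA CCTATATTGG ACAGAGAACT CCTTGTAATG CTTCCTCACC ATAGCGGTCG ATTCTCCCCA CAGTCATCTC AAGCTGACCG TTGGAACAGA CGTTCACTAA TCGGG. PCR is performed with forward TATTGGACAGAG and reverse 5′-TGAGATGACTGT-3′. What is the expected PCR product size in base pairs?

Forward primer TATTGGACAGAG is found on the top strand at positions 25–36.
Taking the reverse complement of TGAGATGACTGT gives ACAGTCATCTCA, found at positions 80–91 on the template; the primer anneals here to the top strand with its 3' end pointing upstream.
Amplicon spans positions 25–91: 67 bp.

67 bp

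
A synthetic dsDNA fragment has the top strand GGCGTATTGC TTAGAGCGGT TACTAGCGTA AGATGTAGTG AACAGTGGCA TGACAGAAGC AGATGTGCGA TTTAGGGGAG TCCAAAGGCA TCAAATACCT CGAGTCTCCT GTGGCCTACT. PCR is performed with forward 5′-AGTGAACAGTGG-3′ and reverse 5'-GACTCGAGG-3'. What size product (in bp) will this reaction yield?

70 bp

The forward primer matches the template at positions 37–48.
The reverse primer's reverse complement is CCTCGAGTC, which matches the template at positions 98–106.
Amplicon spans positions 37–106: 70 bp.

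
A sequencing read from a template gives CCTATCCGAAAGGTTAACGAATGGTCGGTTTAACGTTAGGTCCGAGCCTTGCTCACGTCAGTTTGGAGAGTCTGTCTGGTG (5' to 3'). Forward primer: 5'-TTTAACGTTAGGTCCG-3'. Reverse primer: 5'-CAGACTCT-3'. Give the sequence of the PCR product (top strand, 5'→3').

Forward primer TTTAACGTTAGGTCCG is found on the top strand at positions 29–44.
Taking the reverse complement of CAGACTCT gives AGAGTCTG, found at positions 67–74 on the template; the primer anneals here to the top strand with its 3' end pointing upstream.
The product is the template from position 29 through 74 (46 bp).

5'-TTTAACGTTAGGTCCGAGCCTTGCTCACGTCAGTTTGGAGAGTCTG-3'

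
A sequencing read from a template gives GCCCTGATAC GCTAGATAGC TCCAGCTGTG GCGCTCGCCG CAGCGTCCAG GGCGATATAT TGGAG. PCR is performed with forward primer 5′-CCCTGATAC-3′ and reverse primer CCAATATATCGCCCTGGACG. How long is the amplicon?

Scanning the template, CCCTGATAC occurs at positions 2–10; this primer anneals to the bottom strand there with its 3' end pointing downstream.
Taking the reverse complement of CCAATATATCGCCCTGGACG gives CGTCCAGGGCGATATATTGG, found at positions 44–63 on the template; the primer anneals here to the top strand with its 3' end pointing upstream.
Amplicon spans positions 2–63: 62 bp.

62 bp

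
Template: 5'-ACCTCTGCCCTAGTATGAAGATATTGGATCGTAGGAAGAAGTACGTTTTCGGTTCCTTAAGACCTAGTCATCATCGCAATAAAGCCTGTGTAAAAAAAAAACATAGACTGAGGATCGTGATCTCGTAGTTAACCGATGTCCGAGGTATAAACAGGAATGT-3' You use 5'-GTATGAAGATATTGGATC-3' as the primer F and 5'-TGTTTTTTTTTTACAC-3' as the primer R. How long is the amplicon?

The forward primer matches the template at positions 13–30.
Taking the reverse complement of TGTTTTTTTTTTACAC gives GTGTAAAAAAAAAACA, found at positions 88–103 on the template; the primer anneals here to the top strand with its 3' end pointing upstream.
The product runs from position 13 to position 103, so its length is 103 − 13 + 1 = 91 bp.

91 bp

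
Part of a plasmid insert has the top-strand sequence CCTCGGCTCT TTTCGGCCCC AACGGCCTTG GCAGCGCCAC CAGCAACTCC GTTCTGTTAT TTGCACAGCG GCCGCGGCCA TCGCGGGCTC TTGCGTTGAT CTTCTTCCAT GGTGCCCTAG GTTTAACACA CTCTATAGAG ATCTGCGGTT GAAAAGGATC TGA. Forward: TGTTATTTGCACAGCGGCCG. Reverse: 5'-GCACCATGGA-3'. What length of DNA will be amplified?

The forward primer matches the template at positions 55–74.
Reverse complement of the reverse primer: TCCATGGTGC. This occurs on the top strand at positions 106–115.
The product runs from position 55 to position 115, so its length is 115 − 55 + 1 = 61 bp.

61 bp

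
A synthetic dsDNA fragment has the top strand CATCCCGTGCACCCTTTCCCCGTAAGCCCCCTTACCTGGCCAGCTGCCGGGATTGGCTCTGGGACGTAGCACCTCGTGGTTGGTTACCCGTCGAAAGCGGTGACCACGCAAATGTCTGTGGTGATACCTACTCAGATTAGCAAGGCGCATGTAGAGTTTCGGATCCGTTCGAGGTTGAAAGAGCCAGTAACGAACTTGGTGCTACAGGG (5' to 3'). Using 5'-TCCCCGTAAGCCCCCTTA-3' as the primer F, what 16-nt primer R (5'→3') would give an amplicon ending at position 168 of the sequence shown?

5'-ACGGATCCGAAACTCT-3'

The forward primer binds at positions 17–34; the product's 3' end on the top strand is position 168.
The reverse primer anneals to the top strand over positions 153–168, i.e. to AGAGTTTCGGATCCGT.
Its sequence written 5'→3' is the reverse complement: ACGGATCCGAAACTCT.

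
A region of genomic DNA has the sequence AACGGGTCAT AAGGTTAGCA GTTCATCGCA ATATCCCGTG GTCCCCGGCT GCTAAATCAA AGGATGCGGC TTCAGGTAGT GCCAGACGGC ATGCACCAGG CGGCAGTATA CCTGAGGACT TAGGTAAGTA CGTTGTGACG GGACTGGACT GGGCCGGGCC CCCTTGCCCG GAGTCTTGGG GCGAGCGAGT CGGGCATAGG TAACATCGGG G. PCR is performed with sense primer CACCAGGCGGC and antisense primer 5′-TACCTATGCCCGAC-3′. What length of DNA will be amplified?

The forward primer matches the template at positions 94–104.
The reverse primer's reverse complement is GTCGGGCATAGGTA, which matches the template at positions 189–202.
Product length = (reverse-primer end) − (forward-primer start) + 1 = 202 − 94 + 1 = 109 bp.

109 bp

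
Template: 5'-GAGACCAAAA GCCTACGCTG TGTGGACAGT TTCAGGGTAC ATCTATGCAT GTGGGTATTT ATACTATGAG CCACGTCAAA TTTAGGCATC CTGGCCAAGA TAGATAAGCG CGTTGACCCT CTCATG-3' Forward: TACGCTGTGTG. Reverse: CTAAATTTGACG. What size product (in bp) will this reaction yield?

72 bp

The forward primer matches the template at positions 14–24.
Taking the reverse complement of CTAAATTTGACG gives CGTCAAATTTAG, found at positions 74–85 on the template; the primer anneals here to the top strand with its 3' end pointing upstream.
The product runs from position 14 to position 85, so its length is 85 − 14 + 1 = 72 bp.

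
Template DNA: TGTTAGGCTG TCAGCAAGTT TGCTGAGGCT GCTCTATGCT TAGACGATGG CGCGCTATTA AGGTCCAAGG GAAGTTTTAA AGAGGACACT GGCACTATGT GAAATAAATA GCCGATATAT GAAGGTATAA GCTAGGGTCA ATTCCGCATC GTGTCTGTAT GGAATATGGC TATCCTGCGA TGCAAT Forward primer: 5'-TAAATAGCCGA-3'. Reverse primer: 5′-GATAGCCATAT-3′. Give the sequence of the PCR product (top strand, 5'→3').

Scanning the template, TAAATAGCCGA occurs at positions 105–115; this primer anneals to the bottom strand there with its 3' end pointing downstream.
The reverse primer's reverse complement is ATATGGCTATC, which matches the template at positions 164–174.
The product is the template from position 105 through 174 (70 bp).

5'-TAAATAGCCGATATATGAAGGTATAAGCTAGGGTCAATTCCGCATCGTGTCTGTATGGAATATGGCTATC-3'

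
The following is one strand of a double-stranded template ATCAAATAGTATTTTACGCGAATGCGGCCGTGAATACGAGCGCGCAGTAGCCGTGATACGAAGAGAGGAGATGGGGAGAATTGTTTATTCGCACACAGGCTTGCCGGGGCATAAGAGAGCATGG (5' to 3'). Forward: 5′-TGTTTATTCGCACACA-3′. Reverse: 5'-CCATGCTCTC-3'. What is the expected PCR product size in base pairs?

43 bp

The forward primer matches the template at positions 82–97.
Reverse complement of the reverse primer: GAGAGCATGG. This occurs on the top strand at positions 115–124.
Amplicon spans positions 82–124: 43 bp.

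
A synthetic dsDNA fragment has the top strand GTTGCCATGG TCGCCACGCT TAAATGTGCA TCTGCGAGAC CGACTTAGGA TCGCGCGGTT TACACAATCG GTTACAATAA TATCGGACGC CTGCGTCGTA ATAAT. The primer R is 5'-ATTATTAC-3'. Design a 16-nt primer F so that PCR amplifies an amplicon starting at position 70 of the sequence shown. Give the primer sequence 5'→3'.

5'-GGTTACAATAATATCG-3'

The reverse primer's reverse complement GTAATAAT matches the template at positions 98–105; the product starts at position 70.
The forward primer is identical to the top strand over positions 70–85: GGTTACAATAATATCG.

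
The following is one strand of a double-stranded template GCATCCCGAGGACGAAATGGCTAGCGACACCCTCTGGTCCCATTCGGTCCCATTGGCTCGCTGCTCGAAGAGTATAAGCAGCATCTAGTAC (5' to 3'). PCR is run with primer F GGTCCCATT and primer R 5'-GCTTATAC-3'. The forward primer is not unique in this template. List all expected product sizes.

The forward primer GGTCCCATT matches the top strand at positions 36–44, 46–54.
The reverse primer's reverse complement is GTATAAGC, matching at positions 72–79.
Each forward site pairs with the reverse site to give a product ending at position 79: sizes 44, 34 bp.

44 bp, 34 bp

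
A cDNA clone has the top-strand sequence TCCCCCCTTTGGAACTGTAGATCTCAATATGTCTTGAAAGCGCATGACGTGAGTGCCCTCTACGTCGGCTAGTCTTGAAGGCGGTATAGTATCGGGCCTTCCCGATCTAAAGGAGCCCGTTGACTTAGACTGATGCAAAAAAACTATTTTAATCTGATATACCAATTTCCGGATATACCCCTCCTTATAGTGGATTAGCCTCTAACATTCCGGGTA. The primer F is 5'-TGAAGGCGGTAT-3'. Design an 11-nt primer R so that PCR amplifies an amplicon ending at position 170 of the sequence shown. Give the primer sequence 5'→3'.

The forward primer binds at positions 76–87; the product's 3' end on the top strand is position 170.
The reverse primer anneals to the top strand over positions 160–170, i.e. to TACCAATTTCC.
Its sequence written 5'→3' is the reverse complement: GGAAATTGGTA.

5'-GGAAATTGGTA-3'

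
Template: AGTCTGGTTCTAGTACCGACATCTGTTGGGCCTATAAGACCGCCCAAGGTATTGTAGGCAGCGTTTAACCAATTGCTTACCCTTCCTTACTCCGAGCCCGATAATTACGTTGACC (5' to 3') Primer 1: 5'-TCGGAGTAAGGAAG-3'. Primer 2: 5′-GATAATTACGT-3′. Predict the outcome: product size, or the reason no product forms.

No product — the primers' 3' ends point away from each other.

Primer 1 (TCGGAGTAAGGAAG) has reverse complement CTTCCTTACTCCGA, which matches the top strand at positions 82–95; primer 1 anneals to the top strand there with its 3' end pointing upstream toward position 82.
Primer 2 (GATAATTACGT) matches the top strand directly at positions 100–110; it anneals to the bottom strand with its 3' end pointing downstream toward position 110.
The 3' ends diverge (primer 1 extends toward position 1, primer 2 toward position 115), so the primers never converge on a shared product.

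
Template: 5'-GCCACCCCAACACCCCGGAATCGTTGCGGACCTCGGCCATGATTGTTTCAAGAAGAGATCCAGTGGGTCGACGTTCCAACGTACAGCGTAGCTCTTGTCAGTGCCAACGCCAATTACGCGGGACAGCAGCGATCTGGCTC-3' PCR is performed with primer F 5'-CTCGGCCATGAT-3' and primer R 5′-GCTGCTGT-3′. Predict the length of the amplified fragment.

99 bp

Forward primer CTCGGCCATGAT is found on the top strand at positions 32–43.
Taking the reverse complement of GCTGCTGT gives ACAGCAGC, found at positions 123–130 on the template; the primer anneals here to the top strand with its 3' end pointing upstream.
Product length = (reverse-primer end) − (forward-primer start) + 1 = 130 − 32 + 1 = 99 bp.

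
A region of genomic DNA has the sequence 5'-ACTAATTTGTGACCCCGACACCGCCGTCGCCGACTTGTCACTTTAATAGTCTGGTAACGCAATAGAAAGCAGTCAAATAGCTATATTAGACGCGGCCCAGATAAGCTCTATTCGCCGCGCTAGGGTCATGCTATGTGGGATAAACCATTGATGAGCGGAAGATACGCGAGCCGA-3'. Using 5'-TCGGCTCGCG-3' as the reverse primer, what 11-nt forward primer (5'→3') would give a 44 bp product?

The reverse primer's reverse complement CGCGAGCCGA matches the template at positions 165–174, so the product ends at position 174.
A 44 bp product then starts at position 174 − 44 + 1 = 131.
The forward primer is identical to the top strand there: CTATGTGGGAT.

5'-CTATGTGGGAT-3'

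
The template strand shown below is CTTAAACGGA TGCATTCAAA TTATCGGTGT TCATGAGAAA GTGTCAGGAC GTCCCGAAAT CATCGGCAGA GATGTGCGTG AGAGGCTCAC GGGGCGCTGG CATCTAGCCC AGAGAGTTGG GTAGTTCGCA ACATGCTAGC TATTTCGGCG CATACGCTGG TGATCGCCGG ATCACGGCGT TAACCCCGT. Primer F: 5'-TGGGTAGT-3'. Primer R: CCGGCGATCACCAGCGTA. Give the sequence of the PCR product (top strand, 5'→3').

Scanning the template, TGGGTAGT occurs at positions 118–125; this primer anneals to the bottom strand there with its 3' end pointing downstream.
The reverse primer's reverse complement is TACGCTGGTGATCGCCGG, which matches the template at positions 153–170.
The product is the template from position 118 through 170 (53 bp).

5'-TGGGTAGTTCGCAACATGCTAGCTATTTCGGCGCATACGCTGGTGATCGCCGG-3'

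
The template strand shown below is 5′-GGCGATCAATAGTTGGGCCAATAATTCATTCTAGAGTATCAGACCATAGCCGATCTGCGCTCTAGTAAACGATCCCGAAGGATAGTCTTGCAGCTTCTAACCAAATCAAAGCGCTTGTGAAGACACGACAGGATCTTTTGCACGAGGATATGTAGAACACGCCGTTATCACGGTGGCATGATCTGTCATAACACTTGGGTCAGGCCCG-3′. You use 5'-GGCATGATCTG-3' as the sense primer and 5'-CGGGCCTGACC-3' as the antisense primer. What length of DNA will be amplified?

The forward primer matches the template at positions 175–185.
Reverse complement of the reverse primer: GGTCAGGCCCG. This occurs on the top strand at positions 198–208.
Product length = (reverse-primer end) − (forward-primer start) + 1 = 208 − 175 + 1 = 34 bp.

34 bp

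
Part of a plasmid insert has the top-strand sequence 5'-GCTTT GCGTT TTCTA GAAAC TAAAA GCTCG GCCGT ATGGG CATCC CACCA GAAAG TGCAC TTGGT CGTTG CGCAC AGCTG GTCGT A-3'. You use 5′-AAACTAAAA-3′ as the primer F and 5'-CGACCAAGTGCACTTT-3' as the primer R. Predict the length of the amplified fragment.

51 bp

Scanning the template, AAACTAAAA occurs at positions 17–25; this primer anneals to the bottom strand there with its 3' end pointing downstream.
Taking the reverse complement of CGACCAAGTGCACTTT gives AAAGTGCACTTGGTCG, found at positions 52–67 on the template; the primer anneals here to the top strand with its 3' end pointing upstream.
Amplicon spans positions 17–67: 51 bp.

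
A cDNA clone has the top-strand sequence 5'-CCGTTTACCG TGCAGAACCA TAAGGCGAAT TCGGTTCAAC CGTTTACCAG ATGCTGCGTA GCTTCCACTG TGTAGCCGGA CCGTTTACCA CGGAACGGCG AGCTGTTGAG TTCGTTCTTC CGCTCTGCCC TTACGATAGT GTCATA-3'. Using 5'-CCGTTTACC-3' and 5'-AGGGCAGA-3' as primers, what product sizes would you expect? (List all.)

131 bp, 92 bp, 51 bp

The forward primer CCGTTTACC matches the top strand at positions 1–9, 40–48, 81–89.
The reverse primer's reverse complement is TCTGCCCT, matching at positions 124–131.
Each forward site pairs with the reverse site to give a product ending at position 131: sizes 131, 92, 51 bp.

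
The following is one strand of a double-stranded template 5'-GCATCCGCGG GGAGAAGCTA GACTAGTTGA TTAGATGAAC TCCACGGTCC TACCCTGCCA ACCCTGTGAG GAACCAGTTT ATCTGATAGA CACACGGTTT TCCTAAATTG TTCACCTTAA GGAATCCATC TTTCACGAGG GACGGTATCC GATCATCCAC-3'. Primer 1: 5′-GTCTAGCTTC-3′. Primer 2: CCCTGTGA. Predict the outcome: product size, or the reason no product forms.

Primer 1 (GTCTAGCTTC) has reverse complement GAAGCTAGAC, which matches the top strand at positions 14–23; primer 1 anneals to the top strand there with its 3' end pointing upstream toward position 14.
Primer 2 (CCCTGTGA) matches the top strand directly at positions 62–69; it anneals to the bottom strand with its 3' end pointing downstream toward position 69.
The 3' ends diverge (primer 1 extends toward position 1, primer 2 toward position 160), so the primers never converge on a shared product.

No product — the primers' 3' ends point away from each other.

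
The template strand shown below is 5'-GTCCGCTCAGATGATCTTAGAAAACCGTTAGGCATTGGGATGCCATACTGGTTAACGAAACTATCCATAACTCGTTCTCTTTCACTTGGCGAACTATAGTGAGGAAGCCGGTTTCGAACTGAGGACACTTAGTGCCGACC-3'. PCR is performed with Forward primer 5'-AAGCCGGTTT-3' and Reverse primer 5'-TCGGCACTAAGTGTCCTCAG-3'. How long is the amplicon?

Scanning the template, AAGCCGGTTT occurs at positions 105–114; this primer anneals to the bottom strand there with its 3' end pointing downstream.
The reverse primer's reverse complement is CTGAGGACACTTAGTGCCGA, which matches the template at positions 119–138.
Amplicon spans positions 105–138: 34 bp.

34 bp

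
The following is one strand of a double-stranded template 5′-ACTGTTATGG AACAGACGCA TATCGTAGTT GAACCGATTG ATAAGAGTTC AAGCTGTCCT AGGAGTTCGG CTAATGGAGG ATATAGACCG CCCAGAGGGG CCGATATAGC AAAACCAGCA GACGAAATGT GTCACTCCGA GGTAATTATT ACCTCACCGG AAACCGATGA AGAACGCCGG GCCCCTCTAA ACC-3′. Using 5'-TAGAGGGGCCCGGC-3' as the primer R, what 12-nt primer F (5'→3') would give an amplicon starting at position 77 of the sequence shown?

5'-GAGGATATAGAC-3'

The reverse primer's reverse complement GCCGGGCCCCTCTA matches the template at positions 176–189; the product starts at position 77.
The forward primer is identical to the top strand over positions 77–88: GAGGATATAGAC.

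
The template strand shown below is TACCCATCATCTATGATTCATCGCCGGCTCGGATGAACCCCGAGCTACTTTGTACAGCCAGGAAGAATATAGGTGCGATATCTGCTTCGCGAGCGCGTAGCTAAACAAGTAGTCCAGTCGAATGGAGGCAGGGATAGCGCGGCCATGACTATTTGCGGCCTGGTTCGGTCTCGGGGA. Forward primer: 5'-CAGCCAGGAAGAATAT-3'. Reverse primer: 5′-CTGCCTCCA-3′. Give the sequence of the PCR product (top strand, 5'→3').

5'-CAGCCAGGAAGAATATAGGTGCGATATCTGCTTCGCGAGCGCGTAGCTAAACAAGTAGTCCAGTCGAATGGAGGCAG-3'

Forward primer CAGCCAGGAAGAATAT is found on the top strand at positions 55–70.
Taking the reverse complement of CTGCCTCCA gives TGGAGGCAG, found at positions 123–131 on the template; the primer anneals here to the top strand with its 3' end pointing upstream.
The product is the template from position 55 through 131 (77 bp).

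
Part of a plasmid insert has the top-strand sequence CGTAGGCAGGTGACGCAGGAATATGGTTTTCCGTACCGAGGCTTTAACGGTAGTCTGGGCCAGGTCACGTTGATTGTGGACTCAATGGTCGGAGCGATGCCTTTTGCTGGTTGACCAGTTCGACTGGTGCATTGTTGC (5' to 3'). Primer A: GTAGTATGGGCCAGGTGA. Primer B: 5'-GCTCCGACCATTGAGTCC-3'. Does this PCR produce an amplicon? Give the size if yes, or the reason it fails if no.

No product — primer A has no binding site in the template.

Primer A (GTAGTATGGGCCAGGTGA) does not match the top strand, and its reverse complement TCACCTGGCCCATACTAC does not match either.
With no annealing site for primer A, no amplification occurs.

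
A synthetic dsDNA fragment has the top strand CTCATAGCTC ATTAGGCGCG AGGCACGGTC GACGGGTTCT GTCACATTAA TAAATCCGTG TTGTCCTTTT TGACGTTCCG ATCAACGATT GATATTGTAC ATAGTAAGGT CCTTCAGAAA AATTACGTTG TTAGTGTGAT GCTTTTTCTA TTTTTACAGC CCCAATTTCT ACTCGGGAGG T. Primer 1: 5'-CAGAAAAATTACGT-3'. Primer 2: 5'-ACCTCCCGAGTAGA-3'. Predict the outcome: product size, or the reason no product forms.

Yes — a 67 bp product.

Primer 1 (CAGAAAAATTACGT) matches the top strand at positions 115–128; it acts as a forward primer.
Primer 2's reverse complement is TCTACTCGGGAGGT, matching the top strand at positions 168–181; it acts as a reverse primer.
The 3' ends face each other across positions 115–181, giving a 67 bp product.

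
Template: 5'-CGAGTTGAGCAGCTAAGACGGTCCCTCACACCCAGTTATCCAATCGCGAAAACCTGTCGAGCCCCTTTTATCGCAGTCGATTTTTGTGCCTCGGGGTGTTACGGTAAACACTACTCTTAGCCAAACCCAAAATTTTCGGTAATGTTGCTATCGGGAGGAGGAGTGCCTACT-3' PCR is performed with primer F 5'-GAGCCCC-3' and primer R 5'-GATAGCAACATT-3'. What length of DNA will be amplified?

The forward primer matches the template at positions 59–65.
Taking the reverse complement of GATAGCAACATT gives AATGTTGCTATC, found at positions 141–152 on the template; the primer anneals here to the top strand with its 3' end pointing upstream.
Amplicon spans positions 59–152: 94 bp.

94 bp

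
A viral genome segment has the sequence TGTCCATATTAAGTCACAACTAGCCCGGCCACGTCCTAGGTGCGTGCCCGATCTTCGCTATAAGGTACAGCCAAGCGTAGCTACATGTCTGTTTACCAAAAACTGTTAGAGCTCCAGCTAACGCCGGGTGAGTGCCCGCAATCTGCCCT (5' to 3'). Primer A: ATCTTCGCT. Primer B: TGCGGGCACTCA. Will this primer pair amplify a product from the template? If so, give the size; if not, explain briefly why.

Primer A (ATCTTCGCT) matches the top strand at positions 51–59; it acts as a forward primer.
Primer B's reverse complement is TGAGTGCCCGCA, matching the top strand at positions 129–140; it acts as a reverse primer.
The 3' ends face each other across positions 51–140, giving a 90 bp product.

Yes — a 90 bp product.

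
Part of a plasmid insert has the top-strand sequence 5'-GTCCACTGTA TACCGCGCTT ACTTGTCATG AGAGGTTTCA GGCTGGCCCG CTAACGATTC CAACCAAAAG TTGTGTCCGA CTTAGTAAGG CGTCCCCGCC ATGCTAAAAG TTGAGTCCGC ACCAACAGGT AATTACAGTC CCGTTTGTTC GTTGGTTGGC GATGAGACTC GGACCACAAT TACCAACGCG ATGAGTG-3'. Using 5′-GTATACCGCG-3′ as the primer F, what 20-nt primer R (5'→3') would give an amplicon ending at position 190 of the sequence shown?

The forward primer binds at positions 8–17; the product's 3' end on the top strand is position 190.
The reverse primer anneals to the top strand over positions 171–190, i.e. to GGACCACAATTACCAACGCG.
Its sequence written 5'→3' is the reverse complement: CGCGTTGGTAATTGTGGTCC.

5'-CGCGTTGGTAATTGTGGTCC-3'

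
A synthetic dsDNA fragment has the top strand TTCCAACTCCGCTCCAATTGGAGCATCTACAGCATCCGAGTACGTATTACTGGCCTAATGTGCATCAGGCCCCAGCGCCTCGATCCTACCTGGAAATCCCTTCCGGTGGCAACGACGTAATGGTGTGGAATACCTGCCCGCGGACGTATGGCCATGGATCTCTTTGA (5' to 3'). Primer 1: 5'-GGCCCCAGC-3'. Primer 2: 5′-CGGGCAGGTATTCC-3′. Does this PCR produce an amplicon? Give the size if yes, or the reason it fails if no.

Primer 1 (GGCCCCAGC) matches the top strand at positions 68–76; it acts as a forward primer.
Primer 2's reverse complement is GGAATACCTGCCCG, matching the top strand at positions 127–140; it acts as a reverse primer.
The 3' ends face each other across positions 68–140, giving a 73 bp product.

Yes — a 73 bp product.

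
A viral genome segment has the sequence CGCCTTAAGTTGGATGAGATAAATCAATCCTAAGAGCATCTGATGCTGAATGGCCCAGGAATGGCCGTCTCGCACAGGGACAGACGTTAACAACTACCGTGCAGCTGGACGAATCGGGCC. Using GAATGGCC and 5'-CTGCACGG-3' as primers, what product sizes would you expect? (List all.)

The forward primer GAATGGCC matches the top strand at positions 48–55, 59–66.
The reverse primer's reverse complement is CCGTGCAG, matching at positions 97–104.
Each forward site pairs with the reverse site to give a product ending at position 104: sizes 57, 46 bp.

57 bp, 46 bp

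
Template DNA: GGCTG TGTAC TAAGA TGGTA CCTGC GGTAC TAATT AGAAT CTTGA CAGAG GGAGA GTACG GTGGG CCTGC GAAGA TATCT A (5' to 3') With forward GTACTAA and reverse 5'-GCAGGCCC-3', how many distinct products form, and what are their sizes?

The forward primer GTACTAA matches the top strand at positions 7–13, 27–33.
The reverse primer's reverse complement is GGGCCTGC, matching at positions 63–70.
Each forward site pairs with the reverse site to give a product ending at position 70: sizes 64, 44 bp.

Two products: 64 bp, 44 bp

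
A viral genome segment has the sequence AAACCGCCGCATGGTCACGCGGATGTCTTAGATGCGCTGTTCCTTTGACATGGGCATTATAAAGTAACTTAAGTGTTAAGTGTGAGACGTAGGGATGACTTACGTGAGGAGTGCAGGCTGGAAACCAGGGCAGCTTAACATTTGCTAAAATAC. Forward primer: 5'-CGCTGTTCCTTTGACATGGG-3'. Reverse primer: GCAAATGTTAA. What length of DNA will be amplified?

Scanning the template, CGCTGTTCCTTTGACATGGG occurs at positions 35–54; this primer anneals to the bottom strand there with its 3' end pointing downstream.
The reverse primer's reverse complement is TTAACATTTGC, which matches the template at positions 135–145.
Amplicon spans positions 35–145: 111 bp.

111 bp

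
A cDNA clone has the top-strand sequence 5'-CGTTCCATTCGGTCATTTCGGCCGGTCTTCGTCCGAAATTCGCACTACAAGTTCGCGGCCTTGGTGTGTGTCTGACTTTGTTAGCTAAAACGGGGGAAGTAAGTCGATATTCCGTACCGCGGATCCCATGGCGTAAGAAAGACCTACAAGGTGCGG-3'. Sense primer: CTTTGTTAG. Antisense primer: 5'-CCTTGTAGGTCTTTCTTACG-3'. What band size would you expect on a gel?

Scanning the template, CTTTGTTAG occurs at positions 76–84; this primer anneals to the bottom strand there with its 3' end pointing downstream.
The reverse primer's reverse complement is CGTAAGAAAGACCTACAAGG, which matches the template at positions 132–151.
Product length = (reverse-primer end) − (forward-primer start) + 1 = 151 − 76 + 1 = 76 bp.

76 bp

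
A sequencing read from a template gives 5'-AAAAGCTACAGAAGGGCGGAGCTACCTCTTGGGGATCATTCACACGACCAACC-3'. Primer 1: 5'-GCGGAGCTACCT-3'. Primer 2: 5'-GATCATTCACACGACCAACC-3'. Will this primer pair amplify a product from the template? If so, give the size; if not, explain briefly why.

Primer 1 (GCGGAGCTACCT) matches the top strand at positions 16–27 (3' end points downstream).
Primer 2 (GATCATTCACACGACCAACC) also matches the top strand directly, at positions 34–53 — its reverse complement GGTTGGTCGTGTGAATGATC is not present.
Both primers anneal to the bottom strand with 3' ends pointing the same way, so neither can prime synthesis back toward the other.

No product — both primers anneal to the same strand and extend in the same direction.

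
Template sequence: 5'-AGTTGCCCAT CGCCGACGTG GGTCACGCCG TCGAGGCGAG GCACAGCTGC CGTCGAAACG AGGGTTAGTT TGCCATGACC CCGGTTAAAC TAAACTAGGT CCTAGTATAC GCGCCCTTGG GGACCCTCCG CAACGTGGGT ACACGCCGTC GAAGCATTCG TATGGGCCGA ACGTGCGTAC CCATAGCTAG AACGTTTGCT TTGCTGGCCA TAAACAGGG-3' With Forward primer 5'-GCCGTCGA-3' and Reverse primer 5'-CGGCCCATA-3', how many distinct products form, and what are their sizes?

Three products: 143 bp, 121 bp, 25 bp

The forward primer GCCGTCGA matches the top strand at positions 27–34, 49–56, 145–152.
The reverse primer's reverse complement is TATGGGCCG, matching at positions 161–169.
Each forward site pairs with the reverse site to give a product ending at position 169: sizes 143, 121, 25 bp.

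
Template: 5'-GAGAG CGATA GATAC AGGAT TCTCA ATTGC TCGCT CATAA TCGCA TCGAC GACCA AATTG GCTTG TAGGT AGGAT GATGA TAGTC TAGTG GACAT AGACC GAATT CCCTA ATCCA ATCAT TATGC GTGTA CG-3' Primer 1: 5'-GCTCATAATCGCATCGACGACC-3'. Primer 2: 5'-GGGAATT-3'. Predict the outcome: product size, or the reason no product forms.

Yes — a 76 bp product.

Primer 1 (GCTCATAATCGCATCGACGACC) matches the top strand at positions 33–54; it acts as a forward primer.
Primer 2's reverse complement is AATTCCC, matching the top strand at positions 102–108; it acts as a reverse primer.
The 3' ends face each other across positions 33–108, giving a 76 bp product.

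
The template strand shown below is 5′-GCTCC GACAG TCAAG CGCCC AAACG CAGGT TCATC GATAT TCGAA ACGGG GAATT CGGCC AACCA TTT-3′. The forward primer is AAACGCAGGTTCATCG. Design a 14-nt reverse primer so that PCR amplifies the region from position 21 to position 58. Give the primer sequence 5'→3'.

5'-CCGAATTCCCCGTT-3'

The product's 3' end on the top strand is position 58.
The reverse primer anneals to the top strand over positions 45–58, i.e. to AACGGGGAATTCGG.
Its sequence written 5'→3' is the reverse complement: CCGAATTCCCCGTT.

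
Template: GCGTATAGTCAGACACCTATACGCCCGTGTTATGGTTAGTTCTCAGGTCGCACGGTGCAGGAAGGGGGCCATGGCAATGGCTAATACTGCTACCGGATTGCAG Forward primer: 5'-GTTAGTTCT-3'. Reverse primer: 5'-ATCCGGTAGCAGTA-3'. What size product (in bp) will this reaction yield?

64 bp

Forward primer GTTAGTTCT is found on the top strand at positions 35–43.
The reverse primer's reverse complement is TACTGCTACCGGAT, which matches the template at positions 85–98.
Product length = (reverse-primer end) − (forward-primer start) + 1 = 98 − 35 + 1 = 64 bp.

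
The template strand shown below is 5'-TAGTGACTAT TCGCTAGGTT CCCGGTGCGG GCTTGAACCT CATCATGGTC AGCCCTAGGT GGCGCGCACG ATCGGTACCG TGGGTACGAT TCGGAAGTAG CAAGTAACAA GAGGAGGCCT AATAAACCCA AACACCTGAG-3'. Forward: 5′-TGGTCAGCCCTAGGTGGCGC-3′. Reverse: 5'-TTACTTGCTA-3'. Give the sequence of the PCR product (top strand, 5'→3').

5'-TGGTCAGCCCTAGGTGGCGCGCACGATCGGTACCGTGGGTACGATTCGGAAGTAGCAAGTAA-3'

The forward primer matches the template at positions 46–65.
Taking the reverse complement of TTACTTGCTA gives TAGCAAGTAA, found at positions 98–107 on the template; the primer anneals here to the top strand with its 3' end pointing upstream.
The product is the template from position 46 through 107 (62 bp).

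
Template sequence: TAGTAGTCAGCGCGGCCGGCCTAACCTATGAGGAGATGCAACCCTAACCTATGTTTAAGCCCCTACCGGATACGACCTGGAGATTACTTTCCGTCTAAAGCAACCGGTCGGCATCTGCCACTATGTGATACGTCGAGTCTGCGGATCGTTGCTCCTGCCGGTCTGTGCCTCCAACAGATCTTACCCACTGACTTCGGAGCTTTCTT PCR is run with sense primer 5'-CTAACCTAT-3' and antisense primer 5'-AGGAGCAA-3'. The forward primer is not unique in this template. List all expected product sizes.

The forward primer CTAACCTAT matches the top strand at positions 21–29, 44–52.
The reverse primer's reverse complement is TTGCTCCT, matching at positions 149–156.
Each forward site pairs with the reverse site to give a product ending at position 156: sizes 136, 113 bp.

136 bp, 113 bp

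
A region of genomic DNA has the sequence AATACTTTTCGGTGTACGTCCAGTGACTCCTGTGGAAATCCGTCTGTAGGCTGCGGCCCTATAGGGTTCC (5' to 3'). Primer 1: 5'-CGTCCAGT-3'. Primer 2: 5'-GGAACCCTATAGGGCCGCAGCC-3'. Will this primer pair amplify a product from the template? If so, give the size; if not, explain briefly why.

Yes — a 54 bp product.

Primer 1 (CGTCCAGT) matches the top strand at positions 17–24; it acts as a forward primer.
Primer 2's reverse complement is GGCTGCGGCCCTATAGGGTTCC, matching the top strand at positions 49–70; it acts as a reverse primer.
The 3' ends face each other across positions 17–70, giving a 54 bp product.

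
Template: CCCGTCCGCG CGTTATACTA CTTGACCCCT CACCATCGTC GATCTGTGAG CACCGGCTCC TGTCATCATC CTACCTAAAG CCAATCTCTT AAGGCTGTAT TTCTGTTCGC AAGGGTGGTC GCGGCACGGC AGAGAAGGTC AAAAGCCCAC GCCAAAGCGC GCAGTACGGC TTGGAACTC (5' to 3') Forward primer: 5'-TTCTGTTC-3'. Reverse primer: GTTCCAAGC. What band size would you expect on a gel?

Forward primer TTCTGTTC is found on the top strand at positions 101–108.
Taking the reverse complement of GTTCCAAGC gives GCTTGGAAC, found at positions 169–177 on the template; the primer anneals here to the top strand with its 3' end pointing upstream.
Product length = (reverse-primer end) − (forward-primer start) + 1 = 177 − 101 + 1 = 77 bp.

77 bp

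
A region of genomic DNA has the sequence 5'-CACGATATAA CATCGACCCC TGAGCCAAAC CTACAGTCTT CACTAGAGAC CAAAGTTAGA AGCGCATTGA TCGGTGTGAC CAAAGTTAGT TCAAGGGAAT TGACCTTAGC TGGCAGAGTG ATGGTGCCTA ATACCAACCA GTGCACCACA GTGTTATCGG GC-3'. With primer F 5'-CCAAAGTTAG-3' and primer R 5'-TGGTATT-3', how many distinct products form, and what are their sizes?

The forward primer CCAAAGTTAG matches the top strand at positions 50–59, 80–89.
The reverse primer's reverse complement is AATACCA, matching at positions 130–136.
Each forward site pairs with the reverse site to give a product ending at position 136: sizes 87, 57 bp.

Two products: 87 bp, 57 bp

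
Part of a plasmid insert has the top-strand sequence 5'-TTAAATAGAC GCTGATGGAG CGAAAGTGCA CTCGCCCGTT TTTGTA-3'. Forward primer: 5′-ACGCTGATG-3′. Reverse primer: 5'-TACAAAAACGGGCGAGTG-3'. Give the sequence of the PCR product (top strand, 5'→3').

The forward primer matches the template at positions 9–17.
The reverse primer's reverse complement is CACTCGCCCGTTTTTGTA, which matches the template at positions 29–46.
The product is the template from position 9 through 46 (38 bp).

5'-ACGCTGATGGAGCGAAAGTGCACTCGCCCGTTTTTGTA-3'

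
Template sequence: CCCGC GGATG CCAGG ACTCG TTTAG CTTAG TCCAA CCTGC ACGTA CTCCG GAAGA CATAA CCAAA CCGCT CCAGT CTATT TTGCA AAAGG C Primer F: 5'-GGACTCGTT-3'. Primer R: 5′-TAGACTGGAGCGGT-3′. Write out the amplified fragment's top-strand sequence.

Forward primer GGACTCGTT is found on the top strand at positions 14–22.
Taking the reverse complement of TAGACTGGAGCGGT gives ACCGCTCCAGTCTA, found at positions 65–78 on the template; the primer anneals here to the top strand with its 3' end pointing upstream.
The product is the template from position 14 through 78 (65 bp).

5'-GGACTCGTTTAGCTTAGTCCAACCTGCACGTACTCCGGAAGACATAACCAAACCGCTCCAGTCTA-3'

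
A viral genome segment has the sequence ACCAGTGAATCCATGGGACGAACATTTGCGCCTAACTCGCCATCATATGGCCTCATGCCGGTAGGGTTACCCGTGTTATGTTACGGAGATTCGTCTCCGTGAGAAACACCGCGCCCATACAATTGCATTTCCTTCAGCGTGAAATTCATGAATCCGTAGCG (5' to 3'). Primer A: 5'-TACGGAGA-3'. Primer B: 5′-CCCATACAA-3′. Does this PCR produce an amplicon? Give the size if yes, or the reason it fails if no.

No product — both primers anneal to the same strand and extend in the same direction.

Primer A (TACGGAGA) matches the top strand at positions 82–89 (3' end points downstream).
Primer B (CCCATACAA) also matches the top strand directly, at positions 114–122 — its reverse complement TTGTATGGG is not present.
Both primers anneal to the bottom strand with 3' ends pointing the same way, so neither can prime synthesis back toward the other.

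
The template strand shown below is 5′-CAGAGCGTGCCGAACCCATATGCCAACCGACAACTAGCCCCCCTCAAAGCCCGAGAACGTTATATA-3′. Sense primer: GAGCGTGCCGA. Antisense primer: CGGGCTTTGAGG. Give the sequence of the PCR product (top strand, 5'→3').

The forward primer matches the template at positions 3–13.
The reverse primer's reverse complement is CCTCAAAGCCCG, which matches the template at positions 42–53.
The product is the template from position 3 through 53 (51 bp).

5'-GAGCGTGCCGAACCCATATGCCAACCGACAACTAGCCCCCCTCAAAGCCCG-3'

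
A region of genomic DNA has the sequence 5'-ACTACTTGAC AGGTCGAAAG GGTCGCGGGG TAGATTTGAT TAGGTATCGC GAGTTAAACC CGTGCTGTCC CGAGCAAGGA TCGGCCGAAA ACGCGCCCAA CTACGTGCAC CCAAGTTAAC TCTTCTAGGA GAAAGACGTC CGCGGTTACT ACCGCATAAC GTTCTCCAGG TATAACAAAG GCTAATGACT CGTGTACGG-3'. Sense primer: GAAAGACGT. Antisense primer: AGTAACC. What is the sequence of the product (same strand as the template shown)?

The forward primer matches the template at positions 131–139.
Reverse complement of the reverse primer: GGTTACT. This occurs on the top strand at positions 144–150.
The product is the template from position 131 through 150 (20 bp).

5'-GAAAGACGTCCGCGGTTACT-3'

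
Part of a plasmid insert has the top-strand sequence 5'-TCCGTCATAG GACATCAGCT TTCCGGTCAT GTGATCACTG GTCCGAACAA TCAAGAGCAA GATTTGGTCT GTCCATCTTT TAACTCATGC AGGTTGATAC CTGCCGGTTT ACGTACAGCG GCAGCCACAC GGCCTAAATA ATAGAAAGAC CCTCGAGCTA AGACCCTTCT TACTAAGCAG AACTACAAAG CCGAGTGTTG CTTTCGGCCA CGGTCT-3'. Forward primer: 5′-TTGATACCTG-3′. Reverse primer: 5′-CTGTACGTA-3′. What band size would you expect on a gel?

Forward primer TTGATACCTG is found on the top strand at positions 94–103.
Reverse complement of the reverse primer: TACGTACAG. This occurs on the top strand at positions 110–118.
Amplicon spans positions 94–118: 25 bp.

25 bp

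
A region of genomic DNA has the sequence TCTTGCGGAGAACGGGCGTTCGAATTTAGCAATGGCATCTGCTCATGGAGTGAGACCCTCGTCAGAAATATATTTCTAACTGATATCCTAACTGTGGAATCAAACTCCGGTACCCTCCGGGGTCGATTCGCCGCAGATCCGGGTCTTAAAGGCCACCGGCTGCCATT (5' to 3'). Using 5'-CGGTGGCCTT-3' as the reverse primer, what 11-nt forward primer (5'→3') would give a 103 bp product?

5'-CCCTCGTCAGA-3'

The reverse primer's reverse complement AAGGCCACCG matches the template at positions 149–158, so the product ends at position 158.
A 103 bp product then starts at position 158 − 103 + 1 = 56.
The forward primer is identical to the top strand there: CCCTCGTCAGA.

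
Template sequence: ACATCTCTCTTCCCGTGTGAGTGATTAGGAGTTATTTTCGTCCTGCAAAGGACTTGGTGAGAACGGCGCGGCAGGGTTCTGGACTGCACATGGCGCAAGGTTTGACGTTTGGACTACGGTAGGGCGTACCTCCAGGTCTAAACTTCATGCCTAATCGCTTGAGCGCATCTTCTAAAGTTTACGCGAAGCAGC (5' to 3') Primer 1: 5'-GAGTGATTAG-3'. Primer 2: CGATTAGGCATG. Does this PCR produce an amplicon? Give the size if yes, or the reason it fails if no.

Primer 1 (GAGTGATTAG) matches the top strand at positions 19–28; it acts as a forward primer.
Primer 2's reverse complement is CATGCCTAATCG, matching the top strand at positions 146–157; it acts as a reverse primer.
The 3' ends face each other across positions 19–157, giving a 139 bp product.

Yes — a 139 bp product.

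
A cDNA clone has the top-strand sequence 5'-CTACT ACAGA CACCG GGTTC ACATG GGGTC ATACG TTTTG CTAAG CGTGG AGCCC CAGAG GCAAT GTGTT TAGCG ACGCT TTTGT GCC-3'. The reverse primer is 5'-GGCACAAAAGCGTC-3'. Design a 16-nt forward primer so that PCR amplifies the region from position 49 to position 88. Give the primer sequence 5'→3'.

5'-GGAGCCCCAGAGGCAA-3'

The reverse primer's reverse complement GACGCTTTTGTGCC matches the template at positions 75–88; the product starts at position 49.
The forward primer is identical to the top strand over positions 49–64: GGAGCCCCAGAGGCAA.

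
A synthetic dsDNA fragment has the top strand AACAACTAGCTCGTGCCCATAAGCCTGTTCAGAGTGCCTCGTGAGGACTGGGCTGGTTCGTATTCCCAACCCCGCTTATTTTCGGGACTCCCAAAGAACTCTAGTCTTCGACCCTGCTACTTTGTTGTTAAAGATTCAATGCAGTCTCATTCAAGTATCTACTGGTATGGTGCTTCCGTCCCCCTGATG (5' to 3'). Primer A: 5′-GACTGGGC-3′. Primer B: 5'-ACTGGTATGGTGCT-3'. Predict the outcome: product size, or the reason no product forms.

No product — both primers anneal to the same strand and extend in the same direction.

Primer A (GACTGGGC) matches the top strand at positions 46–53 (3' end points downstream).
Primer B (ACTGGTATGGTGCT) also matches the top strand directly, at positions 161–174 — its reverse complement AGCACCATACCAGT is not present.
Both primers anneal to the bottom strand with 3' ends pointing the same way, so neither can prime synthesis back toward the other.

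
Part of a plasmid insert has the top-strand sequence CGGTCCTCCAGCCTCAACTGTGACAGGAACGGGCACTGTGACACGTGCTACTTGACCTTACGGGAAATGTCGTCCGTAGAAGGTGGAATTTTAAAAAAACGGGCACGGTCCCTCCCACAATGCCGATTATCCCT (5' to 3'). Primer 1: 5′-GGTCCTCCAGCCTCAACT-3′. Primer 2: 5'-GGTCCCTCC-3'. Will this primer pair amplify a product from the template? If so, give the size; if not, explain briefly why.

No product — both primers anneal to the same strand and extend in the same direction.

Primer 1 (GGTCCTCCAGCCTCAACT) matches the top strand at positions 2–19 (3' end points downstream).
Primer 2 (GGTCCCTCC) also matches the top strand directly, at positions 107–115 — its reverse complement GGAGGGACC is not present.
Both primers anneal to the bottom strand with 3' ends pointing the same way, so neither can prime synthesis back toward the other.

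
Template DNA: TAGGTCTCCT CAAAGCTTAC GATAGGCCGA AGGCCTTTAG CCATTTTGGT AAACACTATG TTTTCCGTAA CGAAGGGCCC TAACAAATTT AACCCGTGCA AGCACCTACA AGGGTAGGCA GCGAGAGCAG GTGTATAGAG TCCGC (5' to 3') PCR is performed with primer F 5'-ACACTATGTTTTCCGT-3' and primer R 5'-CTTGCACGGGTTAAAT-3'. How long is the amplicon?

Forward primer ACACTATGTTTTCCGT is found on the top strand at positions 53–68.
The reverse primer's reverse complement is ATTTAACCCGTGCAAG, which matches the template at positions 87–102.
Amplicon spans positions 53–102: 50 bp.

50 bp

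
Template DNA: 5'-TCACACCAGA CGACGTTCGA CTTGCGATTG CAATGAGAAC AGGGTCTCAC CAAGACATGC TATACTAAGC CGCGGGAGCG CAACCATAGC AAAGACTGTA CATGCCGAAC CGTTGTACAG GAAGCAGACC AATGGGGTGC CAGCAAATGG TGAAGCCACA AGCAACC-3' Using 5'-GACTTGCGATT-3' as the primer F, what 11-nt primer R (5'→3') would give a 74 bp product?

5'-TTGCTATGGTT-3'

The forward primer binds at positions 19–29, so a 74 bp product ends at position 19 + 74 − 1 = 92.
The reverse primer anneals to the top strand over positions 82–92, i.e. to AACCATAGCAA.
Its sequence written 5'→3' is the reverse complement: TTGCTATGGTT.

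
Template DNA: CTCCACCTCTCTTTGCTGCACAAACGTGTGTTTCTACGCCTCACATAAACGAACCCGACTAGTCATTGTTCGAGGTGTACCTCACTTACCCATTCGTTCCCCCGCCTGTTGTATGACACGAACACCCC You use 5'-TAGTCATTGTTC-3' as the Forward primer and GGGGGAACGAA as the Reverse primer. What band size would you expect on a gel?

44 bp

Scanning the template, TAGTCATTGTTC occurs at positions 60–71; this primer anneals to the bottom strand there with its 3' end pointing downstream.
Reverse complement of the reverse primer: TTCGTTCCCCC. This occurs on the top strand at positions 93–103.
Product length = (reverse-primer end) − (forward-primer start) + 1 = 103 − 60 + 1 = 44 bp.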